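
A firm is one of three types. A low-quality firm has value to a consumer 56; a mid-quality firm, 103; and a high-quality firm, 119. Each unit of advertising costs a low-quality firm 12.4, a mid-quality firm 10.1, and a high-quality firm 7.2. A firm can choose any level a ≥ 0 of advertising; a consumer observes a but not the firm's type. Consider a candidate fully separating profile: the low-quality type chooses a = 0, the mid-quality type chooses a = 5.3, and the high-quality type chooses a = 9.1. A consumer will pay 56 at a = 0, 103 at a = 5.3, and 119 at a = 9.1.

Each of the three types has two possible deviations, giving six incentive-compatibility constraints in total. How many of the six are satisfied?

Low-quality (own payoff 56): to a=5.3 gives 103 − 12.4×5.3 = 37.28 → no gain ✓; to a=9.1 gives 119 − 12.4×9.1 = 6.16 → no gain ✓.
High-quality (own payoff 119 − 7.2×9.1 = 53.48): to a=0 gives 56 → profitable ✗; to a=5.3 gives 103 − 7.2×5.3 = 64.84 → profitable ✗.
Mid-quality (own payoff 103 − 10.1×5.3 = 49.47): to a=0 gives 56 → profitable ✗; to a=9.1 gives 119 − 10.1×9.1 = 27.09 → no gain ✓.
3 of the 6 constraints hold; not an equilibrium.

3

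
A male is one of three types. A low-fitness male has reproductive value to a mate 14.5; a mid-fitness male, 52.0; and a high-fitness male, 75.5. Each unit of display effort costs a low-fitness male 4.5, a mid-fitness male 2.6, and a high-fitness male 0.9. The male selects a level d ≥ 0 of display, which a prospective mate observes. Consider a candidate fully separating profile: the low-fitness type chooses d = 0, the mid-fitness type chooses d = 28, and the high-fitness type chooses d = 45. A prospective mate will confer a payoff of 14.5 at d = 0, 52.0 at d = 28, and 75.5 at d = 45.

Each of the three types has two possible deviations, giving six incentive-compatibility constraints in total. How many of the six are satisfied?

Mid-fitness (own payoff 52.0 − 2.6×28 = -20.8): to d=0 gives 14.5 → profitable ✗; to d=45 gives 75.5 − 2.6×45 = -41.5 → no gain ✓.
Low-fitness (own payoff 14.5): to d=28 gives 52.0 − 4.5×28 = -74 → no gain ✓; to d=45 gives 75.5 − 4.5×45 = -127 → no gain ✓.
High-fitness (own payoff 75.5 − 0.9×45 = 35): to d=0 gives 14.5 → no gain ✓; to d=28 gives 52.0 − 0.9×28 = 26.8 → no gain ✓.
5 of the 6 constraints hold; not an equilibrium.

5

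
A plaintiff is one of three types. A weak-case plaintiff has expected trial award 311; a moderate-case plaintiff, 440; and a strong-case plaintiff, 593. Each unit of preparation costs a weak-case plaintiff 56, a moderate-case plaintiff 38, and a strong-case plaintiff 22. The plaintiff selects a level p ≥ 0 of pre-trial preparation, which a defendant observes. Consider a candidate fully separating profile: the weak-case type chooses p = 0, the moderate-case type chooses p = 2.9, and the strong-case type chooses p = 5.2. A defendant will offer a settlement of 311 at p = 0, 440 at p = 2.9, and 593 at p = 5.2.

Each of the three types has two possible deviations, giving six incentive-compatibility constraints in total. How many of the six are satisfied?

5

Strong-case (own payoff 593 − 22×5.2 = 478.6): to p=0 gives 311 → no gain ✓; to p=2.9 gives 440 − 22×2.9 = 376.2 → no gain ✓.
Moderate-case (own payoff 440 − 38×2.9 = 329.8): to p=0 gives 311 → no gain ✓; to p=5.2 gives 593 − 38×5.2 = 395.4 → profitable ✗.
Weak-case (own payoff 311): to p=2.9 gives 440 − 56×2.9 = 277.6 → no gain ✓; to p=5.2 gives 593 − 56×5.2 = 301.8 → no gain ✓.
5 of the 6 constraints hold; not an equilibrium.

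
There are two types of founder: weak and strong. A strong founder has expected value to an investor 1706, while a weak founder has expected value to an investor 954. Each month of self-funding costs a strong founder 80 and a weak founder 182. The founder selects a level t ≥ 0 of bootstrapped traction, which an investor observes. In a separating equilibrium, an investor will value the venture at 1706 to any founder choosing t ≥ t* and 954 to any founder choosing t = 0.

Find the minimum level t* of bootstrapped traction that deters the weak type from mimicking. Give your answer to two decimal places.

4.13

A weak founder choosing t = 0 receives 954.
Imitating at t* instead would pay 1706 at cost 182·t*, netting 1706 − 182·t*.
Indifference: 954 = 1706 − 182·t*, so t* = (1706 − 954) / 182 ≈ 4.13.
At t* the weak type's incentive constraint just binds; the strong type strictly prefers t* since its per-unit cost is lower.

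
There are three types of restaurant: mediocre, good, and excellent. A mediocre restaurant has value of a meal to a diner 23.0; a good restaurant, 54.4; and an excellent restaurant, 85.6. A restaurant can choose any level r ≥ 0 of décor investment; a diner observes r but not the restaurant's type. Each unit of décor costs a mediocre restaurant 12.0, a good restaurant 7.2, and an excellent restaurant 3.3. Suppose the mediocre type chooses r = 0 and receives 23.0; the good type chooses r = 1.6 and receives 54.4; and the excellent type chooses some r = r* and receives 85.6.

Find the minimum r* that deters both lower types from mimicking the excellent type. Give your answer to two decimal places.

Mediocre type (on-path payoff 23.0) won't mimic when 23.0 ≥ 85.6 − 12.0·r*, i.e. r* ≥ 5.22.
Good type (on-path payoff 54.4 − 7.2×1.6 = 42.88) won't mimic when 42.88 ≥ 85.6 − 7.2·r*, i.e. r* ≥ 5.93.
Both must hold, so r* = max(5.22, 5.93) = 5.93. The good type's constraint binds.

5.93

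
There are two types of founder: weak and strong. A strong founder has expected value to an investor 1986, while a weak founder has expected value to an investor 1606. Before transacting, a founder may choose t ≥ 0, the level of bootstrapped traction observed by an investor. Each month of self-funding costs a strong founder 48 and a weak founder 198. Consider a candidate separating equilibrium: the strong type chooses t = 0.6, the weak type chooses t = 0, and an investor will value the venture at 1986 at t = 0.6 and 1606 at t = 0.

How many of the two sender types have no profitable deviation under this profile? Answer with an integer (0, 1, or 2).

1

Strong type: signal → 1986 − 48 × 0.6 = 1957.2; deviate to 0 → 1606. IC holds (1957.2 ≥ 1606).
Weak type: stay at 0 → 1606; mimic → 1986 − 198 × 0.6 = 1867.2. IC fails (1606 < 1867.2).
1 of 2 constraints hold, so this profile is not an equilibrium.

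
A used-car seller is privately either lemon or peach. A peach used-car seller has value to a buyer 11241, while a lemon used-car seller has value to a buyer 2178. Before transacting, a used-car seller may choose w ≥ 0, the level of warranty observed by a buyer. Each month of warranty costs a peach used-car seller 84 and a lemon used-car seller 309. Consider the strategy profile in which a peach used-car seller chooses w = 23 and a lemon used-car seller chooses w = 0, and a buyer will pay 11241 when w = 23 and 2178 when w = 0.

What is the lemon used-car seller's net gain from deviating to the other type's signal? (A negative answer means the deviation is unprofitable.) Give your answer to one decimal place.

1956.0

Playing w = 0 the lemon used-car seller receives 2178.
Deviating to w = 23 brings payment 11241 at cost 309 × 23 = 7107, netting 4134.
Gain from deviating: 4134 − 2178 = 1956.0.
The gain is positive, so the lemon type's incentive-compatibility constraint is violated — this profile is not a separating equilibrium.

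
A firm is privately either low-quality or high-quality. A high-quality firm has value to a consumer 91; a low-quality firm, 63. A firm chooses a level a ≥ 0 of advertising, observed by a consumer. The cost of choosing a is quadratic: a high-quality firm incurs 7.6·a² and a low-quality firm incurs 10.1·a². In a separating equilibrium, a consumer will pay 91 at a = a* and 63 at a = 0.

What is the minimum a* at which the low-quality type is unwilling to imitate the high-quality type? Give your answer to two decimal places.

1.67

The low-quality type at a = 0 receives 63; imitating at a* yields 91 − 10.1·a*².
Indifference: 63 = 91 − 10.1·a*², so a*² = (91 − 63) / 10.1 ≈ 2.7723.
a* = √2.7723 ≈ 1.67.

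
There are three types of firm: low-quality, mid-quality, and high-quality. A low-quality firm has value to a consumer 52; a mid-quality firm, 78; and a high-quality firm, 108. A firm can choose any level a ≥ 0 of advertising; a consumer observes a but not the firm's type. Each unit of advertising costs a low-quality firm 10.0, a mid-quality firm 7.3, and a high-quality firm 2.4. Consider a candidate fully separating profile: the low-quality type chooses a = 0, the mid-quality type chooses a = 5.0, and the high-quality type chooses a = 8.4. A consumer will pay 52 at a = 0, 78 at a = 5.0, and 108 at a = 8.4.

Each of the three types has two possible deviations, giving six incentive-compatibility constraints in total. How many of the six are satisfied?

4

Mid-quality (own payoff 78 − 7.3×5.0 = 41.5): to a=0 gives 52 → profitable ✗; to a=8.4 gives 108 − 7.3×8.4 = 46.68 → profitable ✗.
High-quality (own payoff 108 − 2.4×8.4 = 87.84): to a=0 gives 52 → no gain ✓; to a=5.0 gives 78 − 2.4×5.0 = 66 → no gain ✓.
Low-quality (own payoff 52): to a=5.0 gives 78 − 10.0×5.0 = 28 → no gain ✓; to a=8.4 gives 108 − 10.0×8.4 = 24 → no gain ✓.
4 of the 6 constraints hold; not an equilibrium.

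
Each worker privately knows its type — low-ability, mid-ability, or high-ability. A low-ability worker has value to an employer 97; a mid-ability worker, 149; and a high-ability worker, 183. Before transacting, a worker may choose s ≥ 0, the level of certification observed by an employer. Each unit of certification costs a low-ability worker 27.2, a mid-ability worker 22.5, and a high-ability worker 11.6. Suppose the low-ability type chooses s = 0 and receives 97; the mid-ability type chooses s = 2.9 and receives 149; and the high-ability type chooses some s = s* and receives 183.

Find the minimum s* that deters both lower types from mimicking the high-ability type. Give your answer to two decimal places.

Low-ability type (on-path payoff 97) won't mimic when 97 ≥ 183 − 27.2·s*, i.e. s* ≥ 3.16.
Mid-ability type (on-path payoff 149 − 22.5×2.9 = 83.75) won't mimic when 83.75 ≥ 183 − 22.5·s*, i.e. s* ≥ 4.41.
Both must hold, so s* = max(3.16, 4.41) = 4.41. The mid-ability type's constraint binds.

4.41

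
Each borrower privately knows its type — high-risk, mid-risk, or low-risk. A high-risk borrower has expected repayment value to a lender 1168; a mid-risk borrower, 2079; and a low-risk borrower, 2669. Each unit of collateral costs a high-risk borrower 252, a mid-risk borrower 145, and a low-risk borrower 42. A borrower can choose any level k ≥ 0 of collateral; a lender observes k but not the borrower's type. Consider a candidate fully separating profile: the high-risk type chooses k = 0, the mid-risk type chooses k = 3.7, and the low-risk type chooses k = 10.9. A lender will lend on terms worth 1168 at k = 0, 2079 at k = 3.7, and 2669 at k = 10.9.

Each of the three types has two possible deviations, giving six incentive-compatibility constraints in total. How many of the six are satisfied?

High-risk (own payoff 1168): to k=3.7 gives 2079 − 252×3.7 = 1146.6 → no gain ✓; to k=10.9 gives 2669 − 252×10.9 = -77.8 → no gain ✓.
Mid-risk (own payoff 2079 − 145×3.7 = 1542.5): to k=0 gives 1168 → no gain ✓; to k=10.9 gives 2669 − 145×10.9 = 1088.5 → no gain ✓.
Low-risk (own payoff 2669 − 42×10.9 = 2211.2): to k=0 gives 1168 → no gain ✓; to k=3.7 gives 2079 − 42×3.7 = 1923.6 → no gain ✓.
6 of the 6 constraints hold; this profile is a separating equilibrium.

6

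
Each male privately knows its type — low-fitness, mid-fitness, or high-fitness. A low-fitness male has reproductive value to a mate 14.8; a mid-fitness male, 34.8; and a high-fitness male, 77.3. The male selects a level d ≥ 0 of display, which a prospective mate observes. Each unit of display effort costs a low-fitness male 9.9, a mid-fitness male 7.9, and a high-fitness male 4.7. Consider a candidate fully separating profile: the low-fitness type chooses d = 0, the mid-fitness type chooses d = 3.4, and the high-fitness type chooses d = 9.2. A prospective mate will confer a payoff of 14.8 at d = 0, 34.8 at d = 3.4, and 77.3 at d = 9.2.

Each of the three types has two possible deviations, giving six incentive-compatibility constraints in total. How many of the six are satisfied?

High-fitness (own payoff 77.3 − 4.7×9.2 = 34.06): to d=0 gives 14.8 → no gain ✓; to d=3.4 gives 34.8 − 4.7×3.4 = 18.82 → no gain ✓.
Mid-fitness (own payoff 34.8 − 7.9×3.4 = 7.94): to d=0 gives 14.8 → profitable ✗; to d=9.2 gives 77.3 − 7.9×9.2 = 4.62 → no gain ✓.
Low-fitness (own payoff 14.8): to d=3.4 gives 34.8 − 9.9×3.4 = 1.14 → no gain ✓; to d=9.2 gives 77.3 − 9.9×9.2 = -13.78 → no gain ✓.
5 of the 6 constraints hold; not an equilibrium.

5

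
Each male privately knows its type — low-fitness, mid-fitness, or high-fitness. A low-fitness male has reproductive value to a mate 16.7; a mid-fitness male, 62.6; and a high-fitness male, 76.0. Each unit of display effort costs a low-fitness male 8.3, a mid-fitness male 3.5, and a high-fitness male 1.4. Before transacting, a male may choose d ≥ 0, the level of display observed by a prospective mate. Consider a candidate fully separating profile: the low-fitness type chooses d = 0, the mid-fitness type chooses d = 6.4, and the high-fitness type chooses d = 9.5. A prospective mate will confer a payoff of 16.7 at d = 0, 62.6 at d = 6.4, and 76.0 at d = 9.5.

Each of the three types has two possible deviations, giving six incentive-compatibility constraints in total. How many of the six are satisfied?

High-fitness (own payoff 76.0 − 1.4×9.5 = 62.7): to d=0 gives 16.7 → no gain ✓; to d=6.4 gives 62.6 − 1.4×6.4 = 53.64 → no gain ✓.
Low-fitness (own payoff 16.7): to d=6.4 gives 62.6 − 8.3×6.4 = 9.48 → no gain ✓; to d=9.5 gives 76.0 − 8.3×9.5 = -2.85 → no gain ✓.
Mid-fitness (own payoff 62.6 − 3.5×6.4 = 40.2): to d=0 gives 16.7 → no gain ✓; to d=9.5 gives 76.0 − 3.5×9.5 = 42.75 → profitable ✗.
5 of the 6 constraints hold; not an equilibrium.

5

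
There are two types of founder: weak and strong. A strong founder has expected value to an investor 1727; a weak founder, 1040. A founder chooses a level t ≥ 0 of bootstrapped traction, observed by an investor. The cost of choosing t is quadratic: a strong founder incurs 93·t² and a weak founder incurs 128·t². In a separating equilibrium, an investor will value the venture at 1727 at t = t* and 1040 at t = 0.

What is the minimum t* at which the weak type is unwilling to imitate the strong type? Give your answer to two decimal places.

2.32

The weak type at t = 0 receives 1040; imitating at t* yields 1727 − 128·t*².
Indifference: 1040 = 1727 − 128·t*², so t*² = (1727 − 1040) / 128 ≈ 5.3672.
t* = √5.3672 ≈ 2.32.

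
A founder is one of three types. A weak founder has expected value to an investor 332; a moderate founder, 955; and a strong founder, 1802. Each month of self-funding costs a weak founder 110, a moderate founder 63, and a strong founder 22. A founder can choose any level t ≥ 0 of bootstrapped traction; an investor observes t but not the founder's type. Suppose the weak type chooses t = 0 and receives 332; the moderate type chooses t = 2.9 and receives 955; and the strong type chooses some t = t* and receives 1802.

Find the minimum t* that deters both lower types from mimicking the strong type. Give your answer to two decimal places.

16.34

Moderate type (on-path payoff 955 − 63×2.9 = 772.3) won't mimic when 772.3 ≥ 1802 − 63·t*, i.e. t* ≥ 16.34.
Weak type (on-path payoff 332) won't mimic when 332 ≥ 1802 − 110·t*, i.e. t* ≥ 13.36.
Both must hold, so t* = max(13.36, 16.34) = 16.34. The moderate type's constraint binds.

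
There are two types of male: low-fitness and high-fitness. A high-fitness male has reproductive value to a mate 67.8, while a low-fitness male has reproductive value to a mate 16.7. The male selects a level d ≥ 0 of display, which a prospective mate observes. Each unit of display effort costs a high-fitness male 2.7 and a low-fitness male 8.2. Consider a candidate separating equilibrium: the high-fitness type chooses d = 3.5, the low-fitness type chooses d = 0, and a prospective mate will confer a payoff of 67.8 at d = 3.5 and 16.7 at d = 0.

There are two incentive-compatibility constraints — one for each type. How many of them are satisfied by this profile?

1

High-fitness type: signal → 67.8 − 2.7 × 3.5 = 58.35; deviate to 0 → 16.7. IC holds (58.35 ≥ 16.7).
Low-fitness type: stay at 0 → 16.7; mimic → 67.8 − 8.2 × 3.5 = 39.1. IC fails (16.7 < 39.1).
1 of 2 constraints hold, so this profile is not an equilibrium.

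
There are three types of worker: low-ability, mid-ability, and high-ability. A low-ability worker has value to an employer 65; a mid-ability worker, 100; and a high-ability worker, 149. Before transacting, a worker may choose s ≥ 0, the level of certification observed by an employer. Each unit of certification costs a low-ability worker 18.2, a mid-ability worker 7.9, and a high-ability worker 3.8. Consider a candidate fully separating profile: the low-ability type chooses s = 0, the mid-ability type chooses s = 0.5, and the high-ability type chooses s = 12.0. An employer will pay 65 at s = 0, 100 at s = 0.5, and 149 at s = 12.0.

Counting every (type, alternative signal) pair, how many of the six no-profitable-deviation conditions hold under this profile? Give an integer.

5

High-ability (own payoff 149 − 3.8×12.0 = 103.4): to s=0 gives 65 → no gain ✓; to s=0.5 gives 100 − 3.8×0.5 = 98.1 → no gain ✓.
Mid-ability (own payoff 100 − 7.9×0.5 = 96.05): to s=0 gives 65 → no gain ✓; to s=12.0 gives 149 − 7.9×12.0 = 54.2 → no gain ✓.
Low-ability (own payoff 65): to s=0.5 gives 100 − 18.2×0.5 = 90.9 → profitable ✗; to s=12.0 gives 149 − 18.2×12.0 = -69.4 → no gain ✓.
5 of the 6 constraints hold; not an equilibrium.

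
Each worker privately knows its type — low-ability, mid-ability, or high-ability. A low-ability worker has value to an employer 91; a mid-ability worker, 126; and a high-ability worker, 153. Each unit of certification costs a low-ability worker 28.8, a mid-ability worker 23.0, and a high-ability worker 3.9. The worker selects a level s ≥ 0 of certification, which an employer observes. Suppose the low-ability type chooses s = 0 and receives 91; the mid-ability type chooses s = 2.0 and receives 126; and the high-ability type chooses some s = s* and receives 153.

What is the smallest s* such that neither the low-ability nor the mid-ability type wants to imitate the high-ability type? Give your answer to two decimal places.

3.17

Low-ability type (on-path payoff 91) won't mimic when 91 ≥ 153 − 28.8·s*, i.e. s* ≥ 2.15.
Mid-ability type (on-path payoff 126 − 23.0×2.0 = 80) won't mimic when 80 ≥ 153 − 23.0·s*, i.e. s* ≥ 3.17.
Both must hold, so s* = max(2.15, 3.17) = 3.17. The mid-ability type's constraint binds.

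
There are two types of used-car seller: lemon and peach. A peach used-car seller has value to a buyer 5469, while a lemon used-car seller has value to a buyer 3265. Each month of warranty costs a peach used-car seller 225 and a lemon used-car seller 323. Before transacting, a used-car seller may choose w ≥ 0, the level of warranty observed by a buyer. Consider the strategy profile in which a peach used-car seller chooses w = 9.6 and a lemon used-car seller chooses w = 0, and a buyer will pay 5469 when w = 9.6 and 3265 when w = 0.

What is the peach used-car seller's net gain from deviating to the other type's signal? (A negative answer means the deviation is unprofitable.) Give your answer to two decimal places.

-44.00

Playing w = 9.6 the peach used-car seller receives 5469 − 225 × 9.6 = 3309.
Deviating to w = 0 yields 3265 instead.
Gain from deviating: 3265 − 3309 = -44.00.
The gain is negative, so the peach type's incentive-compatibility constraint is satisfied.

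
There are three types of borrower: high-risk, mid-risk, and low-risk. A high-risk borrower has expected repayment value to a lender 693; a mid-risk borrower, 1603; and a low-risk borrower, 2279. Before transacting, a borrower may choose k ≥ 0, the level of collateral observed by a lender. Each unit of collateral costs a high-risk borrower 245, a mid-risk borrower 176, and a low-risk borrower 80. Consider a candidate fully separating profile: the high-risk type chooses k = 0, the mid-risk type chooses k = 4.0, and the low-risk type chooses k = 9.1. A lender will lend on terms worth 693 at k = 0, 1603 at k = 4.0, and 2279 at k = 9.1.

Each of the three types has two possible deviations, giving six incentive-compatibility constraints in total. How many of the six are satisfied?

Mid-risk (own payoff 1603 − 176×4.0 = 899): to k=0 gives 693 → no gain ✓; to k=9.1 gives 2279 − 176×9.1 = 677.4 → no gain ✓.
Low-risk (own payoff 2279 − 80×9.1 = 1551): to k=0 gives 693 → no gain ✓; to k=4.0 gives 1603 − 80×4.0 = 1283 → no gain ✓.
High-risk (own payoff 693): to k=4.0 gives 1603 − 245×4.0 = 623 → no gain ✓; to k=9.1 gives 2279 − 245×9.1 = 49.5 → no gain ✓.
6 of the 6 constraints hold; this profile is a separating equilibrium.

6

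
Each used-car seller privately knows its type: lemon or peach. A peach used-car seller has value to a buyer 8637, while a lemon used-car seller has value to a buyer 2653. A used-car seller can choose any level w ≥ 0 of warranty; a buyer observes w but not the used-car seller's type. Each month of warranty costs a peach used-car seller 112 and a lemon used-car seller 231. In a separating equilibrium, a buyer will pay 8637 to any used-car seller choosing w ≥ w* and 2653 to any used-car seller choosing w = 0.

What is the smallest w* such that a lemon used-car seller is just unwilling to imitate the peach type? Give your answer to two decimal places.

A lemon used-car seller choosing w = 0 receives 2653.
Imitating at w* instead would pay 8637 at cost 231·w*, netting 8637 − 231·w*.
Indifference: 2653 = 8637 − 231·w*, so w* = (8637 − 2653) / 231 ≈ 25.90.
At w* the lemon type's incentive constraint just binds; the peach type strictly prefers w* since its per-unit cost is lower.

25.90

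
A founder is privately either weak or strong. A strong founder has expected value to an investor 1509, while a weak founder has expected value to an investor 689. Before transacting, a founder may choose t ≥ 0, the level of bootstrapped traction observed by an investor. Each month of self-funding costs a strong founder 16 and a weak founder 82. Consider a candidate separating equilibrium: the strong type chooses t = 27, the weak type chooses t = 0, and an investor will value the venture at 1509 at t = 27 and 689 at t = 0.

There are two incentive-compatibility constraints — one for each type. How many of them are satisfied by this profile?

Strong type: signal → 1509 − 16 × 27 = 1077; deviate to 0 → 689. IC holds (1077 ≥ 689).
Weak type: stay at 0 → 689; mimic → 1509 − 82 × 27 = -705. IC holds (689 ≥ -705).
2 of 2 constraints hold, so this is a separating equilibrium.

2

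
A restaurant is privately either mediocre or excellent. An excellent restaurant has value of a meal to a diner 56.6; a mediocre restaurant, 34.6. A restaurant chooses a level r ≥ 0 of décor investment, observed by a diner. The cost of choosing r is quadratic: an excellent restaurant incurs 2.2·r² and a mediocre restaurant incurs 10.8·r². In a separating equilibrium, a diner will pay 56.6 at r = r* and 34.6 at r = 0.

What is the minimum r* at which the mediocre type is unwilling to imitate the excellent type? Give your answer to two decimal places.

The mediocre type at r = 0 receives 34.6; imitating at r* yields 56.6 − 10.8·r*².
Indifference: 34.6 = 56.6 − 10.8·r*², so r*² = (56.6 − 34.6) / 10.8 ≈ 2.0370.
r* = √2.0370 ≈ 1.43.

1.43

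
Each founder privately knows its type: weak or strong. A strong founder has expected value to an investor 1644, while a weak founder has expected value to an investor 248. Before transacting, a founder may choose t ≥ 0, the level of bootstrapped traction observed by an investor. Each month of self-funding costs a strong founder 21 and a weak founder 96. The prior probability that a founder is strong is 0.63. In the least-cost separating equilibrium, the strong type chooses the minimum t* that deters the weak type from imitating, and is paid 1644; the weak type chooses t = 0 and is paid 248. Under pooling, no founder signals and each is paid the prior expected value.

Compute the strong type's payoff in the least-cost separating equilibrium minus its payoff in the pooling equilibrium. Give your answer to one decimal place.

211.1

Least-cost separating signal: t* solves 248 = 1644 − 96·t*, so t* = (1644 − 248)/96 ≈ 14.5417.
Strong type's separating payoff: 1644 − 21 × t* = 1644 − 21 × (1644 − 248)/96 = 1644 − 29316/96 = 1338.625.
Pooling payoff: 0.63 × 1644 + 0.37 × 248 = 1127.48.
Difference: 1338.625 − 1127.48 = 211.145, i.e. 211.1 to one decimal place.
The strong type prefers to separate.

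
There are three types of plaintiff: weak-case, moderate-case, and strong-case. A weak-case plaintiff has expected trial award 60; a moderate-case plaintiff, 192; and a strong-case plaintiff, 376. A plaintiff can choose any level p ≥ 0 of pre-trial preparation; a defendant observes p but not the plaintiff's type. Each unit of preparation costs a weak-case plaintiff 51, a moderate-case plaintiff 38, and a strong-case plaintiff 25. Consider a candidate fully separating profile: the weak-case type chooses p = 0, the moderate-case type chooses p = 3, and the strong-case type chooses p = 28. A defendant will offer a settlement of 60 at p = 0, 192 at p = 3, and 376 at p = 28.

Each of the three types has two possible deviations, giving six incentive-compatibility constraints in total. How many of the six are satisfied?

4

Moderate-case (own payoff 192 − 38×3 = 78): to p=0 gives 60 → no gain ✓; to p=28 gives 376 − 38×28 = -688 → no gain ✓.
Weak-case (own payoff 60): to p=3 gives 192 − 51×3 = 39 → no gain ✓; to p=28 gives 376 − 51×28 = -1052 → no gain ✓.
Strong-case (own payoff 376 − 25×28 = -324): to p=0 gives 60 → profitable ✗; to p=3 gives 192 − 25×3 = 117 → profitable ✗.
4 of the 6 constraints hold; not an equilibrium.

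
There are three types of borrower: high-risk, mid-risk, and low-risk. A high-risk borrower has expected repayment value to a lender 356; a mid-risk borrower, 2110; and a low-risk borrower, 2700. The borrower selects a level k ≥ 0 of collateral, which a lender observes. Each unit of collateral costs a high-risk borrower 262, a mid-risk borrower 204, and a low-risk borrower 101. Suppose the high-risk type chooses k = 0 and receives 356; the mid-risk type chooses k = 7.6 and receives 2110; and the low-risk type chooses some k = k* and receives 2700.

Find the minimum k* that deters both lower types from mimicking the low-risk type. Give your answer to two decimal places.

10.49

High-risk type (on-path payoff 356) won't mimic when 356 ≥ 2700 − 262·k*, i.e. k* ≥ 8.95.
Mid-risk type (on-path payoff 2110 − 204×7.6 = 559.6) won't mimic when 559.6 ≥ 2700 − 204·k*, i.e. k* ≥ 10.49.
Both must hold, so k* = max(8.95, 10.49) = 10.49. The mid-risk type's constraint binds.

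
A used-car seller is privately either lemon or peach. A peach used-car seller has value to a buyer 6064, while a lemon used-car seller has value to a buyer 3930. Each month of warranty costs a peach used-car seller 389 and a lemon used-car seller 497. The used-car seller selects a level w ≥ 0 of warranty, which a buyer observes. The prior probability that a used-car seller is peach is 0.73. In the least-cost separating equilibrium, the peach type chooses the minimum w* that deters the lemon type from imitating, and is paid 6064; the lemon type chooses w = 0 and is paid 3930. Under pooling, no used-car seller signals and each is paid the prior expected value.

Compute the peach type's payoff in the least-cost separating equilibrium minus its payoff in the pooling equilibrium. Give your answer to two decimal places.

-1094.09

Least-cost separating signal: w* solves 3930 = 6064 − 497·w*, so w* = (6064 − 3930)/497 ≈ 4.2938.
Peach type's separating payoff: 6064 − 389 × w* = 6064 − 389 × (6064 − 3930)/497 = 6064 − 830126/497 ≈ 4393.7264.
Pooling payoff: 0.73 × 6064 + 0.27 × 3930 = 5487.82.
Difference: 4393.7264 − 5487.82 = -1094.0936, i.e. -1094.09 to two decimal places.
The peach type would prefer the pooling outcome.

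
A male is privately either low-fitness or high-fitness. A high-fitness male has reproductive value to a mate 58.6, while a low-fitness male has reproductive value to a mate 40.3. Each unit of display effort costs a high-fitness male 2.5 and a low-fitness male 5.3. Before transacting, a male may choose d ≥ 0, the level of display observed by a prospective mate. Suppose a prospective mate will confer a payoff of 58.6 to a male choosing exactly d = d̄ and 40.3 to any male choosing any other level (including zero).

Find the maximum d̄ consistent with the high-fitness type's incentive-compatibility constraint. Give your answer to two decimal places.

7.32

Choosing d̄ yields the high-fitness type 58.6 − 2.5·d̄; choosing zero yields 40.3.
The high-fitness type is indifferent at 58.6 − 2.5·d̄ = 40.3, i.e. d̄ = (58.6 − 40.3) / 2.5 = 7.32.
For any d̄ above 7.32 the high-fitness type would rather pool at zero, so separation collapses.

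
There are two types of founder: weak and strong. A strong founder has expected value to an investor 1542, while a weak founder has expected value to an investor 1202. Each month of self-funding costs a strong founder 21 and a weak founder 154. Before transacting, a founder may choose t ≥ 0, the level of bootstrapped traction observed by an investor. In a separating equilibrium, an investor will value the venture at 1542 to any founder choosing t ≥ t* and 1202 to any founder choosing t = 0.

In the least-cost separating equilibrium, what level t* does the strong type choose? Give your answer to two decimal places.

A weak founder choosing t = 0 receives 1202.
Imitating at t* instead would pay 1542 at cost 154·t*, netting 1542 − 154·t*.
Indifference: 1202 = 1542 − 154·t*, so t* = (1542 − 1202) / 154 ≈ 2.21.
At t* the weak type's incentive constraint just binds; the strong type strictly prefers t* since its per-unit cost is lower.

2.21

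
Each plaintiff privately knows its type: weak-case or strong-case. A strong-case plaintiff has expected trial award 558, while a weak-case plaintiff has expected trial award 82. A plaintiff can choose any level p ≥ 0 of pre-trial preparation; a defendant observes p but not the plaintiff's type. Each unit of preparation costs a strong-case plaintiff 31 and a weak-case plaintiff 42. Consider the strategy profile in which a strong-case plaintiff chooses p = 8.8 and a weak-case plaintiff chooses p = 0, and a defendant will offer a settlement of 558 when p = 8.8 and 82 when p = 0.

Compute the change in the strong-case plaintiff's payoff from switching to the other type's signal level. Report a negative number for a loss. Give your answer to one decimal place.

Playing p = 8.8 the strong-case plaintiff receives 558 − 31 × 8.8 = 285.2.
Deviating to p = 0 yields 82 instead.
Gain from deviating: 82 − 285.2 = -203.2.
The gain is negative, so the strong-case type's incentive-compatibility constraint is satisfied.

-203.2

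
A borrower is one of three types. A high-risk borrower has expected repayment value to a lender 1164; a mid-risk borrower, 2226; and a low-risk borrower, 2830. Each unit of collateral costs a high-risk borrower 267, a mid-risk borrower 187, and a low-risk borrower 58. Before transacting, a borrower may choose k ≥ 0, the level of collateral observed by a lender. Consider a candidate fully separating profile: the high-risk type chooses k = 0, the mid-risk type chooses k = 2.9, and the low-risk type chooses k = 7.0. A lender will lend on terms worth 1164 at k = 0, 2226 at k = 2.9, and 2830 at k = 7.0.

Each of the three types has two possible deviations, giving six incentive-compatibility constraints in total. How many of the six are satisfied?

High-risk (own payoff 1164): to k=2.9 gives 2226 − 267×2.9 = 1451.7 → profitable ✗; to k=7.0 gives 2830 − 267×7.0 = 961 → no gain ✓.
Mid-risk (own payoff 2226 − 187×2.9 = 1683.7): to k=0 gives 1164 → no gain ✓; to k=7.0 gives 2830 − 187×7.0 = 1521 → no gain ✓.
Low-risk (own payoff 2830 − 58×7.0 = 2424): to k=0 gives 1164 → no gain ✓; to k=2.9 gives 2226 − 58×2.9 = 2057.8 → no gain ✓.
5 of the 6 constraints hold; not an equilibrium.

5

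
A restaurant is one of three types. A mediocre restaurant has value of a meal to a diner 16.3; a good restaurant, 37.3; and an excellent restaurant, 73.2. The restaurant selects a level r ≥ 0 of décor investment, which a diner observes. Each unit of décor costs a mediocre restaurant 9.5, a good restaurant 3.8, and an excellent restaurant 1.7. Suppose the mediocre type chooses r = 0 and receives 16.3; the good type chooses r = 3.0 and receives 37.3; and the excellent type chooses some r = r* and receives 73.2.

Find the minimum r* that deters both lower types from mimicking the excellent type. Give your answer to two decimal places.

12.45

Good type (on-path payoff 37.3 − 3.8×3.0 = 25.9) won't mimic when 25.9 ≥ 73.2 − 3.8·r*, i.e. r* ≥ 12.45.
Mediocre type (on-path payoff 16.3) won't mimic when 16.3 ≥ 73.2 − 9.5·r*, i.e. r* ≥ 5.99.
Both must hold, so r* = max(5.99, 12.45) = 12.45. The good type's constraint binds.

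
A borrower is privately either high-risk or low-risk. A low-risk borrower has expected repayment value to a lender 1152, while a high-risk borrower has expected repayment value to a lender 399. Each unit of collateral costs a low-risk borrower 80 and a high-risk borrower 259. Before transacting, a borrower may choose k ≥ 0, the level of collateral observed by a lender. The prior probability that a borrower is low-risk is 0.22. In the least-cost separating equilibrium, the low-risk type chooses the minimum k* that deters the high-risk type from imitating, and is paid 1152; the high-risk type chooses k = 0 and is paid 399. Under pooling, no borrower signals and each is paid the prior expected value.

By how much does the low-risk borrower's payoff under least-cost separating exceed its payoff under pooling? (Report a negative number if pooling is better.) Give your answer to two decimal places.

Least-cost separating signal: k* solves 399 = 1152 − 259·k*, so k* = (1152 − 399)/259 ≈ 2.9073.
Low-risk type's separating payoff: 1152 − 80 × k* = 1152 − 80 × (1152 − 399)/259 = 1152 − 60240/259 ≈ 919.4131.
Pooling payoff: 0.22 × 1152 + 0.78 × 399 = 564.66.
Difference: 919.4131 − 564.66 = 354.7531, i.e. 354.75 to two decimal places.
The low-risk type prefers to separate.

354.75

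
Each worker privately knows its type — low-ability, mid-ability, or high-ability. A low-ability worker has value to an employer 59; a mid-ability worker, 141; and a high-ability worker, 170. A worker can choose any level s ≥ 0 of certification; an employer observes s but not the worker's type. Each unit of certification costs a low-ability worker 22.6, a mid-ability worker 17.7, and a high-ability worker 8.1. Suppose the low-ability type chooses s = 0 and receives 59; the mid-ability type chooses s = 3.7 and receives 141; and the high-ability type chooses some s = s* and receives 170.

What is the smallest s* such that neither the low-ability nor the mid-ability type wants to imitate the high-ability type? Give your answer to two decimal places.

5.34

Mid-ability type (on-path payoff 141 − 17.7×3.7 = 75.51) won't mimic when 75.51 ≥ 170 − 17.7·s*, i.e. s* ≥ 5.34.
Low-ability type (on-path payoff 59) won't mimic when 59 ≥ 170 − 22.6·s*, i.e. s* ≥ 4.91.
Both must hold, so s* = max(4.91, 5.34) = 5.34. The mid-ability type's constraint binds.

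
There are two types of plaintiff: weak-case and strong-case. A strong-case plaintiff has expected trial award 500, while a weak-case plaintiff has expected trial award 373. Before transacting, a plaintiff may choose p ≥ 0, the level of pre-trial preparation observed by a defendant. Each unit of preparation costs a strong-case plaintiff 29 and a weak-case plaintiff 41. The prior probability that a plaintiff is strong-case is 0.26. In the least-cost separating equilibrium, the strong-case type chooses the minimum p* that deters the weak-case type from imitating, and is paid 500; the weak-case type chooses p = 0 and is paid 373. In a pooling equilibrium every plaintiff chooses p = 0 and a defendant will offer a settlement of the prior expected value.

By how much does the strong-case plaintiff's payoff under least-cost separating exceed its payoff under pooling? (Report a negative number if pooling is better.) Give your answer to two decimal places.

Least-cost separating signal: p* solves 373 = 500 − 41·p*, so p* = (500 − 373)/41 ≈ 3.0976.
Strong-case type's separating payoff: 500 − 29 × p* = 500 − 29 × (500 − 373)/41 = 500 − 3683/41 ≈ 410.1707.
Pooling payoff: 0.26 × 500 + 0.74 × 373 = 406.02.
Difference: 410.1707 − 406.02 = 4.1507, i.e. 4.15 to two decimal places.
The strong-case type prefers to separate.

4.15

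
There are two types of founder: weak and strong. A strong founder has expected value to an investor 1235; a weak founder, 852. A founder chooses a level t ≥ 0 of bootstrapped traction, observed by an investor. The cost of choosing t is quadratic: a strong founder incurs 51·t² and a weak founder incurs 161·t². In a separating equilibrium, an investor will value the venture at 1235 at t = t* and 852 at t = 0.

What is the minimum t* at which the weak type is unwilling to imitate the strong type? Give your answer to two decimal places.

The weak type at t = 0 receives 852; imitating at t* yields 1235 − 161·t*².
Indifference: 852 = 1235 − 161·t*², so t*² = (1235 − 852) / 161 ≈ 2.3789.
t* = √2.3789 ≈ 1.54.

1.54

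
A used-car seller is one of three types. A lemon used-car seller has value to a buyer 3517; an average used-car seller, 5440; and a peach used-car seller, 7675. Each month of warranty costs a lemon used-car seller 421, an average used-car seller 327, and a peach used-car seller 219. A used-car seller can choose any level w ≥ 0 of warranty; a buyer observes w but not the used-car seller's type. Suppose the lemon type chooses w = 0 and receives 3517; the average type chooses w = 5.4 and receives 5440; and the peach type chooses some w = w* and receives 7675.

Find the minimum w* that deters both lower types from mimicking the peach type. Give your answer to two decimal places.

Average type (on-path payoff 5440 − 327×5.4 = 3674.2) won't mimic when 3674.2 ≥ 7675 − 327·w*, i.e. w* ≥ 12.23.
Lemon type (on-path payoff 3517) won't mimic when 3517 ≥ 7675 − 421·w*, i.e. w* ≥ 9.88.
Both must hold, so w* = max(9.88, 12.23) = 12.23. The average type's constraint binds.

12.23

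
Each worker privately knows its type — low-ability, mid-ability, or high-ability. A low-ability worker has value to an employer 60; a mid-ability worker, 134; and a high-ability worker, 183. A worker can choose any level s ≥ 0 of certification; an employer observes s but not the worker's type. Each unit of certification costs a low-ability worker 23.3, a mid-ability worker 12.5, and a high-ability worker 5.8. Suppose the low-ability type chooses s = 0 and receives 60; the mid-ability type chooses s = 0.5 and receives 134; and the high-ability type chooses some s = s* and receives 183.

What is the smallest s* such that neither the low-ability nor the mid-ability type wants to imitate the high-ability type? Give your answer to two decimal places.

5.28

Mid-ability type (on-path payoff 134 − 12.5×0.5 = 127.75) won't mimic when 127.75 ≥ 183 − 12.5·s*, i.e. s* ≥ 4.42.
Low-ability type (on-path payoff 60) won't mimic when 60 ≥ 183 − 23.3·s*, i.e. s* ≥ 5.28.
Both must hold, so s* = max(5.28, 4.42) = 5.28. The low-ability type's constraint binds.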